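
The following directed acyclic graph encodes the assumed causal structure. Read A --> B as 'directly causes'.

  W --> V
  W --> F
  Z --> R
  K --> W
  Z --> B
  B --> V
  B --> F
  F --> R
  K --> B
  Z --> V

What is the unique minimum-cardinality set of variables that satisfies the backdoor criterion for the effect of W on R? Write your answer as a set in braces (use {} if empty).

Variables eligible for adjustment (non-descendants of W, excluding W and R): {B, K, Z}.
Backdoor paths from W to R:
  P1: W <- K -> B <- Z -> R
  P2: W <- K -> B -> F -> R
  P3: W <- K -> B -> V <- Z -> R
The empty set is not sufficient: P2 (W <- K -> B -> F -> R) has no collider blocking it and no conditioned non-collider, so it is open.
Try {K}:
  P1: blocked at fork node K ∈ conditioning set.
  P2: blocked at fork node K ∈ conditioning set.
  P3: blocked at fork node K ∈ conditioning set.
{K} contains no descendant of W and blocks every backdoor path.
No other singleton works — e.g. {Z} leaves P2 open — so {K} is the unique smallest valid adjustment set.

{K}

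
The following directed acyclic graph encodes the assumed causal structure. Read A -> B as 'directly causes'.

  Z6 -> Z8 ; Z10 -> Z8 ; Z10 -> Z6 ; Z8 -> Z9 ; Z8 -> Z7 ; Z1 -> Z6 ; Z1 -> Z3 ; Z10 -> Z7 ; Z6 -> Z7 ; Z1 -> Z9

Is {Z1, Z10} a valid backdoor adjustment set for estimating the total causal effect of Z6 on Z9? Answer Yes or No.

Backdoor paths from Z6 to Z9 (paths whose first edge points into Z6):
  P1: Z6 <- Z1 -> Z9
  P2: Z6 <- Z10 -> Z8 -> Z9
  P3: Z6 <- Z10 -> Z7 <- Z8 -> Z9
Condition 1 (no descendant of Z6 in the set): holds — descendants of Z6 are {Z7, Z8, Z9}; none are in {Z1, Z10}.
Condition 2 (every backdoor path blocked by {Z1, Z10}):
  P1: blocked at fork node Z1 ∈ conditioning set.
  P2: blocked at fork node Z10 ∈ conditioning set.
  P3: blocked at fork node Z10 ∈ conditioning set.
{Z1, Z10} satisfies the backdoor criterion.

Yes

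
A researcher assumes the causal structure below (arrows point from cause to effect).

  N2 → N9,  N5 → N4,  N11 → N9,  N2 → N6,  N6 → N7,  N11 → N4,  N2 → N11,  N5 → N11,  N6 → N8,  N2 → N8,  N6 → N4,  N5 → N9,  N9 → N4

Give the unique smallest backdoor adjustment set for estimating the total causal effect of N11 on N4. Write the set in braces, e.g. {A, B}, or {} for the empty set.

Variables eligible for adjustment (non-descendants of N11, excluding N11 and N4): {N2, N5, N6, N7, N8}.
Backdoor paths from N11 to N4:
  P1: N11 <- N2 -> N6 -> N4
  P2: N11 <- N2 -> N8 <- N6 -> N4
  P3: N11 <- N2 -> N9 <- N5 -> N4
  P4: N11 <- N2 -> N9 -> N4
  P5: N11 <- N5 -> N9 <- N2 -> N6 -> N4
  P6: N11 <- N5 -> N9 <- N2 -> N8 <- N6 -> N4
  P7: N11 <- N5 -> N9 -> N4
  P8: N11 <- N5 -> N4
The empty set is not sufficient: P1 (N11 <- N2 -> N6 -> N4) has no collider blocking it and no conditioned non-collider, so it is open.
Try {N2, N5}:
  P1: blocked at fork node N2 ∈ conditioning set.
  P2: blocked at fork node N2 ∈ conditioning set.
  P3: blocked at fork node N2 ∈ conditioning set.
  P4: blocked at fork node N2 ∈ conditioning set.
  P5: blocked at fork node N5 ∈ conditioning set.
  P6: blocked at fork node N5 ∈ conditioning set.
  P7: blocked at fork node N5 ∈ conditioning set.
  P8: blocked at fork node N5 ∈ conditioning set.
{N2, N5} contains no descendant of N11 and blocks every backdoor path.
Every element of {N2, N5} is needed (dropping N2 leaves P1 open; dropping N5 leaves P7 open), so no proper subset is valid.
Among all size-2 subsets of the eligible variables, only {N2, N5} blocks every backdoor path, so it is the unique smallest valid adjustment set.

{N2, N5}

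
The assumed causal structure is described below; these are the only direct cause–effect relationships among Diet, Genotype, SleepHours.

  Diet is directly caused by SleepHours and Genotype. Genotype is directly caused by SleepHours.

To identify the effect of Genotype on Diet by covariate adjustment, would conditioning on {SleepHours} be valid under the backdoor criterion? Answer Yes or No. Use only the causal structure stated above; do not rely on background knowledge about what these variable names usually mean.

Backdoor paths from Genotype to Diet (paths whose first edge points into Genotype):
  P1: Genotype <- SleepHours -> Diet
Condition 1 (no descendant of Genotype in the set): holds — descendants of Genotype are {Diet}; none are in {SleepHours}.
Condition 2 (every backdoor path blocked by {SleepHours}):
  P1: blocked at fork node SleepHours ∈ conditioning set.
{SleepHours} satisfies the backdoor criterion.

Yes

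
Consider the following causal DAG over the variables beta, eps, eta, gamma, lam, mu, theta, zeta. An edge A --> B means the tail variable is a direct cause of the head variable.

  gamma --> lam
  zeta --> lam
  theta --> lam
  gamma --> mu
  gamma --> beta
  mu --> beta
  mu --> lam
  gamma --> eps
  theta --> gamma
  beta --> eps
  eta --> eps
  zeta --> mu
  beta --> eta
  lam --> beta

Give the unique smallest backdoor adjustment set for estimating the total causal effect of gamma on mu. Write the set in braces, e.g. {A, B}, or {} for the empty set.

Variables eligible for adjustment (non-descendants of gamma, excluding gamma and mu): {theta, zeta}.
Backdoor paths from gamma to mu:
  P1: gamma <- theta -> lam <- zeta -> mu
  P2: gamma <- theta -> lam <- mu
  P3: gamma <- theta -> lam -> beta <- mu
Each backdoor path contains an unconditioned collider, so every path is already blocked with the empty conditioning set:
  P1: blocked at collider lam (neither it nor any descendant is in the conditioning set).
  P2: blocked at collider lam (neither it nor any descendant is in the conditioning set).
  P3: blocked at collider beta (neither it nor any descendant is in the conditioning set).
The empty set is therefore the unique smallest valid set.

{}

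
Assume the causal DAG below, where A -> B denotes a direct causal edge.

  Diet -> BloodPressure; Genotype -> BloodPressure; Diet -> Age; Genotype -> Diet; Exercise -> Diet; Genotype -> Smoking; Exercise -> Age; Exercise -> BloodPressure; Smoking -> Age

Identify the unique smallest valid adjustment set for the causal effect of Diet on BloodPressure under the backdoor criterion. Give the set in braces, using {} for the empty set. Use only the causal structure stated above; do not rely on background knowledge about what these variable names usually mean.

Variables eligible for adjustment (non-descendants of Diet, excluding Diet and BloodPressure): {Exercise, Genotype, Smoking}.
Backdoor paths from Diet to BloodPressure:
  P1: Diet <- Exercise -> Age <- Smoking <- Genotype -> BloodPressure
  P2: Diet <- Exercise -> BloodPressure
  P3: Diet <- Genotype -> Smoking -> Age <- Exercise -> BloodPressure
  P4: Diet <- Genotype -> BloodPressure
The empty set is not sufficient: P2 (Diet <- Exercise -> BloodPressure) has no collider blocking it and no conditioned non-collider, so it is open.
Try {Exercise, Genotype}:
  P1: blocked at fork node Exercise ∈ conditioning set.
  P2: blocked at fork node Exercise ∈ conditioning set.
  P3: blocked at fork node Genotype ∈ conditioning set.
  P4: blocked at fork node Genotype ∈ conditioning set.
{Exercise, Genotype} contains no descendant of Diet and blocks every backdoor path.
Every element of {Exercise, Genotype} is needed (dropping Exercise leaves P2 open; dropping Genotype leaves P4 open), so no proper subset is valid.
Among all size-2 subsets of the eligible variables, only {Exercise, Genotype} blocks every backdoor path, so it is the unique smallest valid adjustment set.

{Exercise, Genotype}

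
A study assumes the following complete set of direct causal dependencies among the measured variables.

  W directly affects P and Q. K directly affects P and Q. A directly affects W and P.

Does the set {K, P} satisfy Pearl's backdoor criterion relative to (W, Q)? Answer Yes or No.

No

Backdoor paths from W to Q (paths whose first edge points into W):
  P1: W <- A -> P <- K -> Q
Condition 1 (no descendant of W in the set): FAILS — P is a descendant of W.
Condition 2 (every backdoor path blocked by {K, P}):
  P1: blocked at fork node K ∈ conditioning set.
{K, P} does not satisfy the backdoor criterion.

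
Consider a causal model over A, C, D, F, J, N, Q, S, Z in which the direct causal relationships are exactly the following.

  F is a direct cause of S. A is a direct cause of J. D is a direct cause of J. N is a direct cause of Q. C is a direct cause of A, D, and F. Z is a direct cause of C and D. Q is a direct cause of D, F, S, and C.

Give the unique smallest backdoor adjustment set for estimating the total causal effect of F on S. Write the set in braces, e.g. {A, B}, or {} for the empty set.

Variables eligible for adjustment (non-descendants of F, excluding F and S): {A, C, D, J, N, Q, Z}.
Backdoor paths from F to S:
  P1: F <- Q -> S
  P2: F <- C <- Z -> D <- Q -> S
  P3: F <- C <- Q -> S
  P4: F <- C -> D <- Q -> S
  P5: F <- C -> A -> J <- D <- Q -> S
The empty set is not sufficient: P1 (F <- Q -> S) has no collider blocking it and no conditioned non-collider, so it is open.
Try {Q}:
  P1: blocked at fork node Q ∈ conditioning set.
  P2: blocked at collider D (neither it nor any descendant is in the conditioning set).
  P3: blocked at fork node Q ∈ conditioning set.
  P4: blocked at collider D (neither it nor any descendant is in the conditioning set).
  P5: blocked at collider J (neither it nor any descendant is in the conditioning set).
{Q} contains no descendant of F and blocks every backdoor path.
No other singleton works — e.g. {Z} leaves P1 open — so {Q} is the unique smallest valid adjustment set.

{Q}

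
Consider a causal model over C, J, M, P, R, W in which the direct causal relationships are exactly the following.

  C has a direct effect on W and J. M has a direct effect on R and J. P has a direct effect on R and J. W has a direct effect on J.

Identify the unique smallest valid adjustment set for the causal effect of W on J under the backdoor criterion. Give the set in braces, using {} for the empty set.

{C}

Variables eligible for adjustment (non-descendants of W, excluding W and J): {C, M, P, R}.
Backdoor paths from W to J:
  P1: W <- C -> J
The empty set is not sufficient: P1 (W <- C -> J) has no collider blocking it and no conditioned non-collider, so it is open.
Try {C}:
  P1: blocked at fork node C ∈ conditioning set.
{C} contains no descendant of W and blocks every backdoor path.
No other singleton works — e.g. {M} leaves P1 open — so {C} is the unique smallest valid adjustment set.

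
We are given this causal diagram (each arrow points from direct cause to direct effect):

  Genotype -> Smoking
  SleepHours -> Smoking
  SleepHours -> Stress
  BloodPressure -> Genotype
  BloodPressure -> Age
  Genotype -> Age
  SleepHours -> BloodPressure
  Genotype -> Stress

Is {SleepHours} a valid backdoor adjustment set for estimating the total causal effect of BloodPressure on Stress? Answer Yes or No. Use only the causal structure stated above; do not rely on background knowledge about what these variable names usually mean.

Yes

Backdoor paths from BloodPressure to Stress (paths whose first edge points into BloodPressure):
  P1: BloodPressure <- SleepHours -> Stress
  P2: BloodPressure <- SleepHours -> Smoking <- Genotype -> Stress
Condition 1 (no descendant of BloodPressure in the set): holds — descendants of BloodPressure are {Age, Genotype, Smoking, Stress}; none are in {SleepHours}.
Condition 2 (every backdoor path blocked by {SleepHours}):
  P1: blocked at fork node SleepHours ∈ conditioning set.
  P2: blocked at fork node SleepHours ∈ conditioning set.
{SleepHours} satisfies the backdoor criterion.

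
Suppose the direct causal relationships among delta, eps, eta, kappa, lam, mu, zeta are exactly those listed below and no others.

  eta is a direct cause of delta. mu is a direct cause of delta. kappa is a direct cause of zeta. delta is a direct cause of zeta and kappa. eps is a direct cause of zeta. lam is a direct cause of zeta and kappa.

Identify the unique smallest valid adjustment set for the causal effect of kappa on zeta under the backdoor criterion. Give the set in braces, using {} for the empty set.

Variables eligible for adjustment (non-descendants of kappa, excluding kappa and zeta): {delta, eps, eta, lam, mu}.
Backdoor paths from kappa to zeta:
  P1: kappa <- lam -> zeta
  P2: kappa <- delta -> zeta
The empty set is not sufficient: P1 (kappa <- lam -> zeta) has no collider blocking it and no conditioned non-collider, so it is open.
Try {delta, lam}:
  P1: blocked at fork node lam ∈ conditioning set.
  P2: blocked at fork node delta ∈ conditioning set.
{delta, lam} contains no descendant of kappa and blocks every backdoor path.
Every element of {delta, lam} is needed (dropping delta leaves P2 open; dropping lam leaves P1 open), so no proper subset is valid.
Among all size-2 subsets of the eligible variables, only {delta, lam} blocks every backdoor path, so it is the unique smallest valid adjustment set.

{delta, lam}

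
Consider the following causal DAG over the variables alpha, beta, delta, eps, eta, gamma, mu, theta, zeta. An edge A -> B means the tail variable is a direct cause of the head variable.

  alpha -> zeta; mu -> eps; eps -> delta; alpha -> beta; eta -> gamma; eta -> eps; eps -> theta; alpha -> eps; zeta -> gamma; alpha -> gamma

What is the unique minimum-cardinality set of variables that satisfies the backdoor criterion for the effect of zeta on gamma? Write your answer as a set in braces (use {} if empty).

{alpha}

Variables eligible for adjustment (non-descendants of zeta, excluding zeta and gamma): {alpha, beta, delta, eps, eta, mu, theta}.
Backdoor paths from zeta to gamma:
  P1: zeta <- alpha -> eps <- eta -> gamma
  P2: zeta <- alpha -> gamma
The empty set is not sufficient: P2 (zeta <- alpha -> gamma) has no collider blocking it and no conditioned non-collider, so it is open.
Try {alpha}:
  P1: blocked at fork node alpha ∈ conditioning set.
  P2: blocked at fork node alpha ∈ conditioning set.
{alpha} contains no descendant of zeta and blocks every backdoor path.
No other singleton works — e.g. {eta} leaves P2 open — so {alpha} is the unique smallest valid adjustment set.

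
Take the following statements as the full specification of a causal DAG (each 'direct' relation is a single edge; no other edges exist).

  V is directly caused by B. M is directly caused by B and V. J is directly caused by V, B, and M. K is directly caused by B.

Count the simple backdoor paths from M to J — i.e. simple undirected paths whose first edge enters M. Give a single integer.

4

A backdoor path from M to J is any simple undirected path whose first edge points into M (i.e. leaves M via a parent).
Parents of M: {B, V}.
Enumerating:
  P1: M <- B -> V -> J
  P2: M <- B -> J
  P3: M <- V <- B -> J
  P4: M <- V -> J
That exhausts the simple backdoor paths. Count: 4.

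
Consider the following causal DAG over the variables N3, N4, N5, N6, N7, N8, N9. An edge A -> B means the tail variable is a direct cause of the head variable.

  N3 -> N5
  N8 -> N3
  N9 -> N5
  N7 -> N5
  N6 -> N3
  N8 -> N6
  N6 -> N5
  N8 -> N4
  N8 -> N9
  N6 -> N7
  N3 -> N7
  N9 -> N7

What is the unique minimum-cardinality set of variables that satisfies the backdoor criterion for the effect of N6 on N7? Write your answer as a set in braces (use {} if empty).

{N8}

Variables eligible for adjustment (non-descendants of N6, excluding N6 and N7): {N4, N8, N9}.
Backdoor paths from N6 to N7:
  P1: N6 <- N8 -> N3 -> N7
  P2: N6 <- N8 -> N3 -> N5 <- N9 -> N7
  P3: N6 <- N8 -> N3 -> N5 <- N7
  P4: N6 <- N8 -> N9 -> N7
  P5: N6 <- N8 -> N9 -> N5 <- N3 -> N7
  P6: N6 <- N8 -> N9 -> N5 <- N7
The empty set is not sufficient: P1 (N6 <- N8 -> N3 -> N7) has no collider blocking it and no conditioned non-collider, so it is open.
Try {N8}:
  P1: blocked at fork node N8 ∈ conditioning set.
  P2: blocked at fork node N8 ∈ conditioning set.
  P3: blocked at fork node N8 ∈ conditioning set.
  P4: blocked at fork node N8 ∈ conditioning set.
  P5: blocked at fork node N8 ∈ conditioning set.
  P6: blocked at fork node N8 ∈ conditioning set.
{N8} contains no descendant of N6 and blocks every backdoor path.
No other singleton works — e.g. {N9} leaves P1 open — so {N8} is the unique smallest valid adjustment set.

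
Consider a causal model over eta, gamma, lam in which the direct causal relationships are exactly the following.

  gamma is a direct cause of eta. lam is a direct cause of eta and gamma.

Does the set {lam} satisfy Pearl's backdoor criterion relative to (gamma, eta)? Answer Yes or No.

Yes

Backdoor paths from gamma to eta (paths whose first edge points into gamma):
  P1: gamma <- lam -> eta
Condition 1 (no descendant of gamma in the set): holds — descendants of gamma are {eta}; none are in {lam}.
Condition 2 (every backdoor path blocked by {lam}):
  P1: blocked at fork node lam ∈ conditioning set.
{lam} satisfies the backdoor criterion.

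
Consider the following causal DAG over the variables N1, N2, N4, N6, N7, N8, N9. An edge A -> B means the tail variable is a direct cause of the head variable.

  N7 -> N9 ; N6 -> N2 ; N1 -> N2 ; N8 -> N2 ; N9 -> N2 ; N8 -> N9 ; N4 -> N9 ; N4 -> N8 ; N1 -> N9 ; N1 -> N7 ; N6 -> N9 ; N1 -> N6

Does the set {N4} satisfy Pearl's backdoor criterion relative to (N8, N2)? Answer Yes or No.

Backdoor paths from N8 to N2 (paths whose first edge points into N8):
  P1: N8 <- N4 -> N9 <- N1 -> N6 -> N2
  P2: N8 <- N4 -> N9 <- N1 -> N2
  P3: N8 <- N4 -> N9 <- N6 <- N1 -> N2
  P4: N8 <- N4 -> N9 <- N6 -> N2
  P5: N8 <- N4 -> N9 <- N7 <- N1 -> N6 -> N2
  P6: N8 <- N4 -> N9 <- N7 <- N1 -> N2
  P7: N8 <- N4 -> N9 -> N2
Condition 1 (no descendant of N8 in the set): holds — descendants of N8 are {N2, N9}; none are in {N4}.
Condition 2 (every backdoor path blocked by {N4}):
  P1: blocked at fork node N4 ∈ conditioning set.
  P2: blocked at fork node N4 ∈ conditioning set.
  P3: blocked at fork node N4 ∈ conditioning set.
  P4: blocked at fork node N4 ∈ conditioning set.
  P5: blocked at fork node N4 ∈ conditioning set.
  P6: blocked at fork node N4 ∈ conditioning set.
  P7: blocked at fork node N4 ∈ conditioning set.
{N4} satisfies the backdoor criterion.

Yes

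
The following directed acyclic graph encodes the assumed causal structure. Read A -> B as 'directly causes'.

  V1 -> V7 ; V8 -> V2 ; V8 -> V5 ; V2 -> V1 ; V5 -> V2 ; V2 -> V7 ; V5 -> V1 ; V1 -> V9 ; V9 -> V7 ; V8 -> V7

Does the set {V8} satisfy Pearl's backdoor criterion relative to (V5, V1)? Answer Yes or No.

Yes

Backdoor paths from V5 to V1 (paths whose first edge points into V5):
  P1: V5 <- V8 -> V2 -> V1
  P2: V5 <- V8 -> V2 -> V7 <- V1
  P3: V5 <- V8 -> V2 -> V7 <- V9 <- V1
  P4: V5 <- V8 -> V7 <- V2 -> V1
  P5: V5 <- V8 -> V7 <- V1
  P6: V5 <- V8 -> V7 <- V9 <- V1
Condition 1 (no descendant of V5 in the set): holds — descendants of V5 are {V1, V2, V7, V9}; none are in {V8}.
Condition 2 (every backdoor path blocked by {V8}):
  P1: blocked at fork node V8 ∈ conditioning set.
  P2: blocked at fork node V8 ∈ conditioning set.
  P3: blocked at fork node V8 ∈ conditioning set.
  P4: blocked at fork node V8 ∈ conditioning set.
  P5: blocked at fork node V8 ∈ conditioning set.
  P6: blocked at fork node V8 ∈ conditioning set.
{V8} satisfies the backdoor criterion.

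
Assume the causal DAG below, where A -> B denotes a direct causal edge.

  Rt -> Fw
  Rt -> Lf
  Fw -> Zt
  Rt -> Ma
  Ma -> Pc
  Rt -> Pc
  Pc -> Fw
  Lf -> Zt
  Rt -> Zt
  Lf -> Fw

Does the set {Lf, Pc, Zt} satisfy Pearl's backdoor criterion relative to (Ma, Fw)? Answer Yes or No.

Backdoor paths from Ma to Fw (paths whose first edge points into Ma):
  P1: Ma <- Rt -> Lf -> Fw
  P2: Ma <- Rt -> Lf -> Zt <- Fw
  P3: Ma <- Rt -> Pc -> Fw
  P4: Ma <- Rt -> Fw
  P5: Ma <- Rt -> Zt <- Lf -> Fw
  P6: Ma <- Rt -> Zt <- Fw
Condition 1 (no descendant of Ma in the set): FAILS — Pc and Zt are descendants of Ma.
Condition 2 (every backdoor path blocked by {Lf, Pc, Zt}):
  P1: blocked at chain node Lf ∈ conditioning set.
  P2: blocked at chain node Lf ∈ conditioning set.
  P3: blocked at chain node Pc ∈ conditioning set.
  P4: open — no interior node is in the conditioning set.
  P5: blocked at fork node Lf ∈ conditioning set.
  P6: open — collider(s) Zt are conditioned on (or have a conditioned descendant) and no non-collider on the path is in the set.
{Lf, Pc, Zt} does not satisfy the backdoor criterion.

No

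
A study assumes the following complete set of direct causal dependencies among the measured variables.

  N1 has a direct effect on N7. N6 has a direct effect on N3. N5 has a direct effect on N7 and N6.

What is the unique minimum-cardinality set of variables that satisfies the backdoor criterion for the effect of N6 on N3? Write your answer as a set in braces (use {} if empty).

Variables eligible for adjustment (non-descendants of N6, excluding N6 and N3): {N1, N5, N7}.
Backdoor paths from N6 to N3:
  (none)
With no backdoor paths the empty set already satisfies the criterion, and it is trivially minimal.

{}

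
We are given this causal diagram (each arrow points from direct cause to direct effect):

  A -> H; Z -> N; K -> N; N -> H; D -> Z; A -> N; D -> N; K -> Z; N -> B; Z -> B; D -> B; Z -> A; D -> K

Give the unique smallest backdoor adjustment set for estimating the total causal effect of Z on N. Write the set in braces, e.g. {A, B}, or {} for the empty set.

Variables eligible for adjustment (non-descendants of Z, excluding Z and N): {D, K}.
Backdoor paths from Z to N:
  P1: Z <- D -> K -> N
  P2: Z <- D -> N
  P3: Z <- D -> B <- N
  P4: Z <- K <- D -> N
  P5: Z <- K <- D -> B <- N
  P6: Z <- K -> N
The empty set is not sufficient: P1 (Z <- D -> K -> N) has no collider blocking it and no conditioned non-collider, so it is open.
Try {D, K}:
  P1: blocked at fork node D ∈ conditioning set.
  P2: blocked at fork node D ∈ conditioning set.
  P3: blocked at fork node D ∈ conditioning set.
  P4: blocked at chain node K ∈ conditioning set.
  P5: blocked at chain node K ∈ conditioning set.
  P6: blocked at fork node K ∈ conditioning set.
{D, K} contains no descendant of Z and blocks every backdoor path.
Every element of {D, K} is needed (dropping D leaves P2 open; dropping K leaves P6 open), so no proper subset is valid.
Among all size-2 subsets of the eligible variables, only {D, K} blocks every backdoor path, so it is the unique smallest valid adjustment set.

{D, K}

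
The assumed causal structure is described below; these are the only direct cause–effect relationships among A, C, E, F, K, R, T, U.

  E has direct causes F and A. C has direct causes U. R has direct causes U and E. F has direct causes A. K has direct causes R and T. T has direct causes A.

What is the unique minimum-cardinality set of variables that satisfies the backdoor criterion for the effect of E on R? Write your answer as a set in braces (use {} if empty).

{}

Variables eligible for adjustment (non-descendants of E, excluding E and R): {A, C, F, T, U}.
Backdoor paths from E to R:
  P1: E <- A -> T -> K <- R
  P2: E <- F <- A -> T -> K <- R
Each backdoor path contains an unconditioned collider, so every path is already blocked with the empty conditioning set:
  P1: blocked at collider K (neither it nor any descendant is in the conditioning set).
  P2: blocked at collider K (neither it nor any descendant is in the conditioning set).
The empty set is therefore the unique smallest valid set.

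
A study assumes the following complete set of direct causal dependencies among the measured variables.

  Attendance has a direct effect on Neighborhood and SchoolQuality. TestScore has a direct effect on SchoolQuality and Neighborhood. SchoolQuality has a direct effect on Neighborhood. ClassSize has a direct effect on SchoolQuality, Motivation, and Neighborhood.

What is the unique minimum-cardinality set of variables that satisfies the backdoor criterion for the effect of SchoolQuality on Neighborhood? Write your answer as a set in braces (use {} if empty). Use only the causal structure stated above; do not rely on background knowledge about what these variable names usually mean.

Variables eligible for adjustment (non-descendants of SchoolQuality, excluding SchoolQuality and Neighborhood): {Attendance, ClassSize, Motivation, TestScore}.
Backdoor paths from SchoolQuality to Neighborhood:
  P1: SchoolQuality <- Attendance -> Neighborhood
  P2: SchoolQuality <- ClassSize -> Neighborhood
  P3: SchoolQuality <- TestScore -> Neighborhood
The empty set is not sufficient: P1 (SchoolQuality <- Attendance -> Neighborhood) has no collider blocking it and no conditioned non-collider, so it is open.
Try {Attendance, ClassSize, TestScore}:
  P1: blocked at fork node Attendance ∈ conditioning set.
  P2: blocked at fork node ClassSize ∈ conditioning set.
  P3: blocked at fork node TestScore ∈ conditioning set.
{Attendance, ClassSize, TestScore} contains no descendant of SchoolQuality and blocks every backdoor path.
Every element of {Attendance, ClassSize, TestScore} is needed (dropping Attendance leaves P1 open; dropping ClassSize leaves P2 open; dropping TestScore leaves P3 open), so no proper subset is valid.
Among all size-3 subsets of the eligible variables, only {Attendance, ClassSize, TestScore} blocks every backdoor path, so it is the unique smallest valid adjustment set.

{Attendance, ClassSize, TestScore}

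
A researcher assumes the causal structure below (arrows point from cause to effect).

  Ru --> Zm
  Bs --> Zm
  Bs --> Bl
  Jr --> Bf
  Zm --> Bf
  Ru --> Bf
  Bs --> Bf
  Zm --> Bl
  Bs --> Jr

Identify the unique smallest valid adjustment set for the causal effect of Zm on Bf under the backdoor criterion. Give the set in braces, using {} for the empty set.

{Bs, Ru}

Variables eligible for adjustment (non-descendants of Zm, excluding Zm and Bf): {Bs, Jr, Ru}.
Backdoor paths from Zm to Bf:
  P1: Zm <- Bs -> Jr -> Bf
  P2: Zm <- Bs -> Bf
  P3: Zm <- Ru -> Bf
The empty set is not sufficient: P1 (Zm <- Bs -> Jr -> Bf) has no collider blocking it and no conditioned non-collider, so it is open.
Try {Bs, Ru}:
  P1: blocked at fork node Bs ∈ conditioning set.
  P2: blocked at fork node Bs ∈ conditioning set.
  P3: blocked at fork node Ru ∈ conditioning set.
{Bs, Ru} contains no descendant of Zm and blocks every backdoor path.
Every element of {Bs, Ru} is needed (dropping Bs leaves P1 open; dropping Ru leaves P3 open), so no proper subset is valid.
Among all size-2 subsets of the eligible variables, only {Bs, Ru} blocks every backdoor path, so it is the unique smallest valid adjustment set.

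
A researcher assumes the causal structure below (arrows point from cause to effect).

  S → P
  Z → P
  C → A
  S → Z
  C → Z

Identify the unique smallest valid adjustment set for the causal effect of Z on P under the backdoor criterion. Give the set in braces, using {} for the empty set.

{S}

Variables eligible for adjustment (non-descendants of Z, excluding Z and P): {A, C, S}.
Backdoor paths from Z to P:
  P1: Z <- S -> P
The empty set is not sufficient: P1 (Z <- S -> P) has no collider blocking it and no conditioned non-collider, so it is open.
Try {S}:
  P1: blocked at fork node S ∈ conditioning set.
{S} contains no descendant of Z and blocks every backdoor path.
No other singleton works — e.g. {C} leaves P1 open — so {S} is the unique smallest valid adjustment set.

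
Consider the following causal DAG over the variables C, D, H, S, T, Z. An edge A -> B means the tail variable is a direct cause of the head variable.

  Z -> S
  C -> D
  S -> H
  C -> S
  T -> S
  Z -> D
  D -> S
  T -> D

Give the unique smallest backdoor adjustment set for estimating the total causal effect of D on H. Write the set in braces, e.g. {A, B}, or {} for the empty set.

Variables eligible for adjustment (non-descendants of D, excluding D and H): {C, T, Z}.
Backdoor paths from D to H:
  P1: D <- C -> S -> H
  P2: D <- T -> S -> H
  P3: D <- Z -> S -> H
The empty set is not sufficient: P1 (D <- C -> S -> H) has no collider blocking it and no conditioned non-collider, so it is open.
Try {C, T, Z}:
  P1: blocked at fork node C ∈ conditioning set.
  P2: blocked at fork node T ∈ conditioning set.
  P3: blocked at fork node Z ∈ conditioning set.
{C, T, Z} contains no descendant of D and blocks every backdoor path.
Every element of {C, T, Z} is needed (dropping C leaves P1 open; dropping T leaves P2 open; dropping Z leaves P3 open), so no proper subset is valid.
Among all size-3 subsets of the eligible variables, only {C, T, Z} blocks every backdoor path, so it is the unique smallest valid adjustment set.

{C, T, Z}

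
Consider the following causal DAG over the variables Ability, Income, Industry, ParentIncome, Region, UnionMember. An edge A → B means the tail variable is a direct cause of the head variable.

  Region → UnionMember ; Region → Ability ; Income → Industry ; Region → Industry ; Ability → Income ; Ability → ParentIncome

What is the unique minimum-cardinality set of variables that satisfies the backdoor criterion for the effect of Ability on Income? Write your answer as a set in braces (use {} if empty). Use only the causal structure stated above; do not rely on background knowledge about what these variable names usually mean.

Variables eligible for adjustment (non-descendants of Ability, excluding Ability and Income): {Region, UnionMember}.
Backdoor paths from Ability to Income:
  P1: Ability <- Region -> Industry <- Income
Each backdoor path contains an unconditioned collider, so every path is already blocked with the empty conditioning set:
  P1: blocked at collider Industry (neither it nor any descendant is in the conditioning set).
The empty set is therefore the unique smallest valid set.

{}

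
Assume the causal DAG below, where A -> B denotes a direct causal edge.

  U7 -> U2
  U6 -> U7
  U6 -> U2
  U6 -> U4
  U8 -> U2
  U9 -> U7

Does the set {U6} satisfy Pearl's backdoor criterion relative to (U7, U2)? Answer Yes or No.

Backdoor paths from U7 to U2 (paths whose first edge points into U7):
  P1: U7 <- U6 -> U2
Condition 1 (no descendant of U7 in the set): holds — descendants of U7 are {U2}; none are in {U6}.
Condition 2 (every backdoor path blocked by {U6}):
  P1: blocked at fork node U6 ∈ conditioning set.
{U6} satisfies the backdoor criterion.

Yes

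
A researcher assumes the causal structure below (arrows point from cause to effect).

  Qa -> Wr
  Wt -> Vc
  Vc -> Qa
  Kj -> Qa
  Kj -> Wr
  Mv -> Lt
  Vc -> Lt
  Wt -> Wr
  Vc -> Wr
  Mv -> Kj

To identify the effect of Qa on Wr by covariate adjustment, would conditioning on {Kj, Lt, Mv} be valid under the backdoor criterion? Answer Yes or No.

No

Backdoor paths from Qa to Wr (paths whose first edge points into Qa):
  P1: Qa <- Kj <- Mv -> Lt <- Vc <- Wt -> Wr
  P2: Qa <- Kj <- Mv -> Lt <- Vc -> Wr
  P3: Qa <- Kj -> Wr
  P4: Qa <- Vc <- Wt -> Wr
  P5: Qa <- Vc -> Lt <- Mv -> Kj -> Wr
  P6: Qa <- Vc -> Wr
Condition 1 (no descendant of Qa in the set): holds — descendants of Qa are {Wr}; none are in {Kj, Lt, Mv}.
Condition 2 (every backdoor path blocked by {Kj, Lt, Mv}):
  P1: blocked at chain node Kj ∈ conditioning set.
  P2: blocked at chain node Kj ∈ conditioning set.
  P3: blocked at fork node Kj ∈ conditioning set.
  P4: open — no interior node is in the conditioning set.
  P5: blocked at fork node Mv ∈ conditioning set.
  P6: open — no interior node is in the conditioning set.
{Kj, Lt, Mv} does not satisfy the backdoor criterion.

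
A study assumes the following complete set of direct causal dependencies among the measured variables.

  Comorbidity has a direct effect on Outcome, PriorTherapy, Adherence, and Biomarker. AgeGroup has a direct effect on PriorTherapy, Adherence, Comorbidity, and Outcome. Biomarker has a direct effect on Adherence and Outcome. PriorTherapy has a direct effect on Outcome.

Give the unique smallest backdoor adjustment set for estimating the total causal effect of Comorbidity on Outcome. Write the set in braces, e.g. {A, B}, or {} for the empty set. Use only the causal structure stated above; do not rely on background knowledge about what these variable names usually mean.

Variables eligible for adjustment (non-descendants of Comorbidity, excluding Comorbidity and Outcome): {AgeGroup}.
Backdoor paths from Comorbidity to Outcome:
  P1: Comorbidity <- AgeGroup -> PriorTherapy -> Outcome
  P2: Comorbidity <- AgeGroup -> Adherence <- Biomarker -> Outcome
  P3: Comorbidity <- AgeGroup -> Outcome
The empty set is not sufficient: P1 (Comorbidity <- AgeGroup -> PriorTherapy -> Outcome) has no collider blocking it and no conditioned non-collider, so it is open.
Try {AgeGroup}:
  P1: blocked at fork node AgeGroup ∈ conditioning set.
  P2: blocked at fork node AgeGroup ∈ conditioning set.
  P3: blocked at fork node AgeGroup ∈ conditioning set.
{AgeGroup} contains no descendant of Comorbidity and blocks every backdoor path.
{AgeGroup} is the unique smallest valid adjustment set.

{AgeGroup}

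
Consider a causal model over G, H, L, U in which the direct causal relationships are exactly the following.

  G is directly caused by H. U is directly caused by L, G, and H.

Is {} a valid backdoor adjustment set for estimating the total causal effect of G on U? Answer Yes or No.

No

Backdoor paths from G to U (paths whose first edge points into G):
  P1: G <- H -> U
Condition 1 (no descendant of G in the set): holds — descendants of G are {U}; none are in {}.
Condition 2 (every backdoor path blocked by {}):
  P1: open — no interior node is in the conditioning set.
{} does not satisfy the backdoor criterion.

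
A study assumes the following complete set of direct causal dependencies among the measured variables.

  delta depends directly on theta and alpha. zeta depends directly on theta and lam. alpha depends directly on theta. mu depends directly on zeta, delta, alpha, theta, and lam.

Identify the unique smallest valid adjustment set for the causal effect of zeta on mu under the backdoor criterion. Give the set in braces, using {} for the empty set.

Variables eligible for adjustment (non-descendants of zeta, excluding zeta and mu): {alpha, delta, lam, theta}.
Backdoor paths from zeta to mu:
  P1: zeta <- theta -> alpha -> delta -> mu
  P2: zeta <- theta -> alpha -> mu
  P3: zeta <- theta -> delta <- alpha -> mu
  P4: zeta <- theta -> delta -> mu
  P5: zeta <- theta -> mu
  P6: zeta <- lam -> mu
The empty set is not sufficient: P1 (zeta <- theta -> alpha -> delta -> mu) has no collider blocking it and no conditioned non-collider, so it is open.
Try {lam, theta}:
  P1: blocked at fork node theta ∈ conditioning set.
  P2: blocked at fork node theta ∈ conditioning set.
  P3: blocked at fork node theta ∈ conditioning set.
  P4: blocked at fork node theta ∈ conditioning set.
  P5: blocked at fork node theta ∈ conditioning set.
  P6: blocked at fork node lam ∈ conditioning set.
{lam, theta} contains no descendant of zeta and blocks every backdoor path.
Every element of {lam, theta} is needed (dropping lam leaves P6 open; dropping theta leaves P1 open), so no proper subset is valid.
Among all size-2 subsets of the eligible variables, only {lam, theta} blocks every backdoor path, so it is the unique smallest valid adjustment set.

{lam, theta}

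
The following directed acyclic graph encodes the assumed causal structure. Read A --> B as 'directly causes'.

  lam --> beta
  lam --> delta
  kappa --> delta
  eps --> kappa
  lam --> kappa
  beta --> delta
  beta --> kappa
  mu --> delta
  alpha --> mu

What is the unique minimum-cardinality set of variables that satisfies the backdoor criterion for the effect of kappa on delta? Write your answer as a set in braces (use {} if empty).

Variables eligible for adjustment (non-descendants of kappa, excluding kappa and delta): {alpha, beta, eps, lam, mu}.
Backdoor paths from kappa to delta:
  P1: kappa <- lam -> beta -> delta
  P2: kappa <- lam -> delta
  P3: kappa <- beta <- lam -> delta
  P4: kappa <- beta -> delta
The empty set is not sufficient: P1 (kappa <- lam -> beta -> delta) has no collider blocking it and no conditioned non-collider, so it is open.
Try {beta, lam}:
  P1: blocked at fork node lam ∈ conditioning set.
  P2: blocked at fork node lam ∈ conditioning set.
  P3: blocked at chain node beta ∈ conditioning set.
  P4: blocked at fork node beta ∈ conditioning set.
{beta, lam} contains no descendant of kappa and blocks every backdoor path.
Every element of {beta, lam} is needed (dropping beta leaves P4 open; dropping lam leaves P2 open), so no proper subset is valid.
Among all size-2 subsets of the eligible variables, only {beta, lam} blocks every backdoor path, so it is the unique smallest valid adjustment set.

{beta, lam}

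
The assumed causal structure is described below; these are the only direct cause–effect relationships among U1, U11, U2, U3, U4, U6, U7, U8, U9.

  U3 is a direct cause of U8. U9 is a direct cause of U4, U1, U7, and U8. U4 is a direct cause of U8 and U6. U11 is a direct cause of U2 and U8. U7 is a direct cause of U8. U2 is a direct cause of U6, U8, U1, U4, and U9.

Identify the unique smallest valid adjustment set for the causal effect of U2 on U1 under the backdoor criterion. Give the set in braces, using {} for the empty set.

Variables eligible for adjustment (non-descendants of U2, excluding U2 and U1): {U11, U3}.
Backdoor paths from U2 to U1:
  P1: U2 <- U11 -> U8 <- U9 -> U1
  P2: U2 <- U11 -> U8 <- U4 <- U9 -> U1
  P3: U2 <- U11 -> U8 <- U7 <- U9 -> U1
Each backdoor path contains an unconditioned collider, so every path is already blocked with the empty conditioning set:
  P1: blocked at collider U8 (neither it nor any descendant is in the conditioning set).
  P2: blocked at collider U8 (neither it nor any descendant is in the conditioning set).
  P3: blocked at collider U8 (neither it nor any descendant is in the conditioning set).
The empty set is therefore the unique smallest valid set.

{}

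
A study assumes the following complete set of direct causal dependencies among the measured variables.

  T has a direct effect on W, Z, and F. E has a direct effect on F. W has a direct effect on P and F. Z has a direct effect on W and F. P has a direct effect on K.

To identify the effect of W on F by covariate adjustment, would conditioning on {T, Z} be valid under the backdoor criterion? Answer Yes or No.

Backdoor paths from W to F (paths whose first edge points into W):
  P1: W <- T -> Z -> F
  P2: W <- T -> F
  P3: W <- Z <- T -> F
  P4: W <- Z -> F
Condition 1 (no descendant of W in the set): holds — descendants of W are {F, K, P}; none are in {T, Z}.
Condition 2 (every backdoor path blocked by {T, Z}):
  P1: blocked at fork node T ∈ conditioning set.
  P2: blocked at fork node T ∈ conditioning set.
  P3: blocked at chain node Z ∈ conditioning set.
  P4: blocked at fork node Z ∈ conditioning set.
{T, Z} satisfies the backdoor criterion.

Yes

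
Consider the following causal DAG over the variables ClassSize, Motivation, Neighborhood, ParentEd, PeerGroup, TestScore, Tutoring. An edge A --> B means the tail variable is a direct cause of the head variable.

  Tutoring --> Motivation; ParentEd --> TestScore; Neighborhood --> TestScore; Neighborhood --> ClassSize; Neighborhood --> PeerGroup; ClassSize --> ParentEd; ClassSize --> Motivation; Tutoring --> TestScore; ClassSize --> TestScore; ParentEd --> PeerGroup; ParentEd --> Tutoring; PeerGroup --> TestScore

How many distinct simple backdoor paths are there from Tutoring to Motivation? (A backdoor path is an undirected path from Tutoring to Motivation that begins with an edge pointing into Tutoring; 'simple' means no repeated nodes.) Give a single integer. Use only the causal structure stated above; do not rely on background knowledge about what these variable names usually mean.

A backdoor path from Tutoring to Motivation is any simple undirected path whose first edge points into Tutoring (i.e. leaves Tutoring via a parent).
Parents of Tutoring: {ParentEd}.
Enumerating:
  P1: Tutoring <- ParentEd <- ClassSize -> Motivation
  P2: Tutoring <- ParentEd -> PeerGroup <- Neighborhood -> ClassSize -> Motivation
  P3: Tutoring <- ParentEd -> PeerGroup <- Neighborhood -> TestScore <- ClassSize -> Motivation
  P4: Tutoring <- ParentEd -> PeerGroup -> TestScore <- Neighborhood -> ClassSize -> Motivation
  P5: Tutoring <- ParentEd -> PeerGroup -> TestScore <- ClassSize -> Motivation
  P6: Tutoring <- ParentEd -> TestScore <- Neighborhood -> ClassSize -> Motivation
  P7: Tutoring <- ParentEd -> TestScore <- ClassSize -> Motivation
  P8: Tutoring <- ParentEd -> TestScore <- PeerGroup <- Neighborhood -> ClassSize -> Motivation
That exhausts the simple backdoor paths. Count: 8.

8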